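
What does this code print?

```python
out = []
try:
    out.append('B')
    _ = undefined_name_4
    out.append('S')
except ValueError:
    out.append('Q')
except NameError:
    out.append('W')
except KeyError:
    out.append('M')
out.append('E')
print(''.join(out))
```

Execution trace: 'B' (try body) → 'W' (except NameError) → 'E' (after the try/except). Output: BWE

Answer: BWE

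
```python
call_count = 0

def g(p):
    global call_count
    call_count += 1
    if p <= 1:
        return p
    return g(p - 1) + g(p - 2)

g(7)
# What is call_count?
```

Calls(p) = 1 + Calls(p-1) + Calls(p-2); Calls(0)=Calls(1)=1. For p=7 this gives 41.

Answer: 41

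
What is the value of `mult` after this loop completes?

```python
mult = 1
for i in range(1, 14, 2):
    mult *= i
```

Product of 1, 3, 5, ... up to 13
`mult` takes the values: 1 → 3 → 15 → 105 → 945 → 10395 → 135135

Answer: 135135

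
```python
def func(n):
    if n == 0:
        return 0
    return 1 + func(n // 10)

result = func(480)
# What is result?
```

Count of digits of 480: 3

Answer: 3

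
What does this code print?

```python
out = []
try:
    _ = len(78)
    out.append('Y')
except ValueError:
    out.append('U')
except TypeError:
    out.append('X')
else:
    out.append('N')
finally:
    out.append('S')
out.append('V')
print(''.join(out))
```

Execution trace: 'X' (except TypeError) → 'S' (finally) → 'V' (after the try/except). Output: XSV

Answer: XSV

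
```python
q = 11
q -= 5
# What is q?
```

Trace:
`q = 11` → q = 11
`q -= 5` → q = 6
So q = 6

Answer: 6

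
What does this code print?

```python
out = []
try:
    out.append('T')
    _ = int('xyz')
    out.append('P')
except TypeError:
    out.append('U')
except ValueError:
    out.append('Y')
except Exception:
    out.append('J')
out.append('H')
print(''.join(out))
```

Execution trace: 'T' (try body) → 'Y' (except ValueError) → 'H' (after the try/except). Output: TYH

Answer: TYH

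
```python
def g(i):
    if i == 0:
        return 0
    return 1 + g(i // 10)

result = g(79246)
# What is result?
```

Count of digits of 79246: 5

Answer: 5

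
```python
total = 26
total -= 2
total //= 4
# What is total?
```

Trace:
`total = 26` → total = 26
`total -= 2` → total = 24
`total //= 4` → total = 6
So total = 6

Answer: 6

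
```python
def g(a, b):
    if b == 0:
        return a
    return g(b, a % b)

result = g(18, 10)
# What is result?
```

g(18, 10) -> g(10, 8) -> g(8, 2) -> g(2, 0) -> 2

Answer: 2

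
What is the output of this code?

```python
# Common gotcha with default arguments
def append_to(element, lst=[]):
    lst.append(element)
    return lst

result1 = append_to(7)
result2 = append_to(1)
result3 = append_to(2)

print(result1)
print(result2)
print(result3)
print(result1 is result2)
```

Key concept: mutable default argument gotcha.
Step by step:
`result1 = append_to(7)` → result1 = [7]
`result2 = append_to(1)` → result1 = [7, 1] (same object as result2); result2 = [7, 1] (same object as result1)
`result3 = append_to(2)` → result1 = [7, 1, 2] (same object as result2, result3); result2 = [7, 1, 2] (same object as result1, result3); result3 = [7, 1, 2] (same object as result1, result2)
`print(result1)` → prints [7, 1, 2]
`print(result2)` → prints [7, 1, 2]
`print(result3)` → prints [7, 1, 2]
`print(result1 is result2)` → prints True

Answer:
[7, 1, 2]
[7, 1, 2]
[7, 1, 2]
True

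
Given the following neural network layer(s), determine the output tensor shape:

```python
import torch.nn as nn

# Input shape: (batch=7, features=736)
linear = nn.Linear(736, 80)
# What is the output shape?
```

Input: (7, 736) -> Output: (7, 80)

Answer: (7, 80)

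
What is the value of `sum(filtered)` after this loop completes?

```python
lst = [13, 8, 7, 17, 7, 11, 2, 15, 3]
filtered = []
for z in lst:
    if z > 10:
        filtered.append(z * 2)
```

Sum of doubled values > 10
`filtered` takes the values: [] → [26] → [26, 34] → [26, 34, 22] → [26, 34, 22, 30]
So `sum(filtered)` = 112

Answer: 112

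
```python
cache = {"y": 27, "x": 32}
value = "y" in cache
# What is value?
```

Trace:
`cache = {"y": 27, "x": 32}` → cache = {'y': 27, 'x': 32}
`value = "y" in cache` → value = True
So value = True

Answer: True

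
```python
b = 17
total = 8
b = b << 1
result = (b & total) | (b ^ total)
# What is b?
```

Trace:
`b = 17` → b = 17
`total = 8` → total = 8
`b = b << 1` → b = 34
`result = (b & total) | (b ^ total)` → result = 42
So b = 34

Answer: 34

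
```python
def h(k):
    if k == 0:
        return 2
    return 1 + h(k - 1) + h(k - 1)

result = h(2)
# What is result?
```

h(k) = 1 + 2·h(k-1), h(0)=2. Closed form: (2+1)·2^2 - 1 = 11.

Answer: 11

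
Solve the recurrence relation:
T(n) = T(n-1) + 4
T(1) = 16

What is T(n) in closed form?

Unrolling: T(n) = T(1) + 4·(n-1) = 16 + 4(n-1) = 4n + 12.

Answer: T(n) = 4n + 12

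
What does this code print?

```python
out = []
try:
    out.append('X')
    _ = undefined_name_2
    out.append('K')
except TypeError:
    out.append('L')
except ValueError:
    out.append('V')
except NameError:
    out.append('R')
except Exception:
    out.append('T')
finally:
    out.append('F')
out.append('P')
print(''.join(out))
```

Execution trace: 'X' (try body) → 'R' (except NameError) → 'F' (finally) → 'P' (after the try/except). Output: XRFP

Answer: XRFP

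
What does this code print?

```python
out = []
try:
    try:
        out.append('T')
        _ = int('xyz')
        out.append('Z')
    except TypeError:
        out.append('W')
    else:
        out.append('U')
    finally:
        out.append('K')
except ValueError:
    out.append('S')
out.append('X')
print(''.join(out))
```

Execution trace: 'T' (try body) → 'K' (finally) → 'S' (outer except ValueError) → 'X' (after the try/except). Output: TKSX

Answer: TKSX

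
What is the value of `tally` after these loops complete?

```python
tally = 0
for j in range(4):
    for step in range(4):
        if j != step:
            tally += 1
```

4² - 4 (exclude diagonal)
`tally` takes the values: 0 → 1 → 2 → 3 → 4 → 5 → 6 → 7 → 8 → 9 → 10 → 11 → 12

Answer: 12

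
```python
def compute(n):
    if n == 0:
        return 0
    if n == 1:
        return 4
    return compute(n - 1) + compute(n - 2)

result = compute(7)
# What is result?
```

Build up from base cases: compute(0)=0, compute(1)=4, compute(2)=4, compute(3)=8, compute(4)=12, compute(5)=20, compute(6)=32, ..., compute(7)=52

Answer: 52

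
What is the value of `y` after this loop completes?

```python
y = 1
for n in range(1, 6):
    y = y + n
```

Start at 1, add 1 through 5
`y` takes the values: 1 → 2 → 4 → 7 → 11 → 16

Answer: 16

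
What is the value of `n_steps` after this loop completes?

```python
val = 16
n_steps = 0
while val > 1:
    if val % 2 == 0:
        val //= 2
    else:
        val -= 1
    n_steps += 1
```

Steps to reduce 16 to 1
`n_steps` takes the values: 0 → 1 → 2 → 3 → 4

Answer: 4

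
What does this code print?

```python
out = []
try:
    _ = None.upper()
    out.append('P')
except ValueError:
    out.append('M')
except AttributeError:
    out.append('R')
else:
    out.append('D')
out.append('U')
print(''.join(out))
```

Execution trace: 'R' (except AttributeError) → 'U' (after the try/except). Output: RU

Answer: RU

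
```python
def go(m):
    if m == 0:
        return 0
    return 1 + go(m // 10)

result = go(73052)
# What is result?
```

Count of digits of 73052: 5

Answer: 5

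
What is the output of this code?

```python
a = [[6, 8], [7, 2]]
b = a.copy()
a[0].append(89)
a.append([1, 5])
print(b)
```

Key concept: shallow copy with nested lists.
Step by step:
`a = [[6, 8], [7, 2]]` → a = [[6, 8], [7, 2]]
`b = a.copy()` → b = [[6, 8], [7, 2]]
`a[0].append(89)` → a = [[6, 8, 89], [7, 2]]; b = [[6, 8, 89], [7, 2]]
`a.append([1, 5])` → a = [[6, 8, 89], [7, 2], [1, 5]]
`print(b)` → prints [[6, 8, 89], [7, 2]]

Answer: [[6, 8, 89], [7, 2]]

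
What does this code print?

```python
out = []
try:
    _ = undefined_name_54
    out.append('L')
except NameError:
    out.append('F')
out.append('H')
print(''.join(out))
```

Execution trace: 'F' (except NameError) → 'H' (after the try/except). Output: FH

Answer: FH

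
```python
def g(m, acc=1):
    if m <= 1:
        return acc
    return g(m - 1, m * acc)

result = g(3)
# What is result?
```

Accumulator trace (n, acc): (3, 1) -> (2, 3) -> (1, 6) -> return 6

Answer: 6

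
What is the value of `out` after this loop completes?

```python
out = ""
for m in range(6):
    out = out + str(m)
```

Concatenate digits 0 to 5
`out` takes the values: "" → "0" → "01" → "012" → "0123" → "01234" → "012345"

Answer: "012345"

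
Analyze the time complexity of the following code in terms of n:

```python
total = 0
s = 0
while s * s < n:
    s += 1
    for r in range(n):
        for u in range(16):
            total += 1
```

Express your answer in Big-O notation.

Each loop level contributes: √n × n × 1. Multiplying the contributions gives O(n√n).

Answer: O(n√n)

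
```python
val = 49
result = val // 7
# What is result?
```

Trace:
`val = 49` → val = 49
`result = val // 7` → result = 7
So result = 7

Answer: 7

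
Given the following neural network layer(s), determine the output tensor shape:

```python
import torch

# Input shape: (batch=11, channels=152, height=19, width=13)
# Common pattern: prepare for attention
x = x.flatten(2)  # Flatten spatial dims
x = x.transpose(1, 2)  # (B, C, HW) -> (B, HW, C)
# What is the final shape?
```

Input: (11, 152, 19, 13) -> after flatten(2): (11, 152, 247) -> Output: (11, 247, 152)

Answer: (11, 247, 152)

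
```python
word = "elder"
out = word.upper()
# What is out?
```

Trace:
`word = "elder"` → word = 'elder'
`out = word.upper()` → out = 'ELDER'
So out = 'ELDER'

Answer: 'ELDER'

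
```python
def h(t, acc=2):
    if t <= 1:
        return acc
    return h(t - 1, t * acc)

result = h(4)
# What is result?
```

Accumulator trace (n, acc): (4, 2) -> (3, 8) -> (2, 24) -> (1, 48) -> return 48

Answer: 48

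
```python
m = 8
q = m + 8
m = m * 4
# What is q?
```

Trace:
`m = 8` → m = 8
`q = m + 8` → q = 16
`m = m * 4` → m = 32
So q = 16

Answer: 16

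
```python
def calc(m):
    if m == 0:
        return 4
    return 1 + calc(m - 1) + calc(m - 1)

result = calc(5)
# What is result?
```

calc(m) = 1 + 2·calc(m-1), calc(0)=4. Closed form: (4+1)·2^5 - 1 = 159.

Answer: 159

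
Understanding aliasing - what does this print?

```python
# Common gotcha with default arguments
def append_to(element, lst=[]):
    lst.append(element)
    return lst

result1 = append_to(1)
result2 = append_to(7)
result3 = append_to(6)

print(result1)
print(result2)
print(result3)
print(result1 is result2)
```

Key concept: mutable default argument gotcha.
Step by step:
`result1 = append_to(1)` → result1 = [1]
`result2 = append_to(7)` → result1 = [1, 7] (same object as result2); result2 = [1, 7] (same object as result1)
`result3 = append_to(6)` → result1 = [1, 7, 6] (same object as result2, result3); result2 = [1, 7, 6] (same object as result1, result3); result3 = [1, 7, 6] (same object as result1, result2)
`print(result1)` → prints [1, 7, 6]
`print(result2)` → prints [1, 7, 6]
`print(result3)` → prints [1, 7, 6]
`print(result1 is result2)` → prints True

Answer:
[1, 7, 6]
[1, 7, 6]
[1, 7, 6]
True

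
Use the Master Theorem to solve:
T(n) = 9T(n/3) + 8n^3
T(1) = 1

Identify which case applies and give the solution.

a=9, b=3, f(n)=8n^3. log_3(9) = 2. Since c=3 > 2 and the regularity condition holds (9(n/3)^3 = (9/3^3)n^3 with 9/3^3 < 1), Case 3 applies: T(n) = Θ(f(n)) = O(n^3).

Answer: O(n^3) - Case 3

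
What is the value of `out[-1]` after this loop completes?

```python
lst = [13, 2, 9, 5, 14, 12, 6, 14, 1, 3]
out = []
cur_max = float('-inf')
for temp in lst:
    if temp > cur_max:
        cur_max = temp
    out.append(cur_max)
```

Running max ends at 14
`out` takes the values: [] → [13] → [13, 13] → [13, 13, 13] → [13, 13, 13, 13] → [13, 13, 13, 13, 14] → [13, 13, 13, 13, 14, 14] → [13, 13, 13, 13, 14, 14, 14] → [13, 13, 13, 13, 14, 14, 14, 14] → [13, 13, 13, 13, 14, 14, 14, 14, 14] → [13, 13, 13, 13, 14, 14, 14, 14, 14, 14]
So `out[-1]` = 14

Answer: 14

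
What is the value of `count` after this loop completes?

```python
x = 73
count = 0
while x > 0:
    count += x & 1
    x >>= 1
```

Count set bits in 73 (binary: 0b1001001)
`count` takes the values: 0 → 1 → 2 → 3

Answer: 3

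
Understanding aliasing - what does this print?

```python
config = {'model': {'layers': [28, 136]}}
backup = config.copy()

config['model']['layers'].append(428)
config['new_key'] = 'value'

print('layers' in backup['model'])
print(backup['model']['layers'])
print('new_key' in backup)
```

Key concept: shallow copy gotcha with nested dict.
Step by step:
`config = {'model': {'layers': [28, 136]}}` → config = {'model': {'layers': [28, 136]}}
`backup = config.copy()` → backup = {'model': {'layers': [28, 136]}}
`config['model']['layers'].append(428)` → config = {'model': {'layers': [28, 136, 428]}}; backup = {'model': {'layers': [28, 136, 428]}}
`config['new_key'] = 'value'` → config = {'model': {'layers': [28, 136, 428]}, 'new_key': 'value'}
`print('layers' in backup['model'])` → prints True
`print(backup['model']['layers'])` → prints [28, 136, 428]
`print('new_key' in backup)` → prints False

Answer:
True
[28, 136, 428]
False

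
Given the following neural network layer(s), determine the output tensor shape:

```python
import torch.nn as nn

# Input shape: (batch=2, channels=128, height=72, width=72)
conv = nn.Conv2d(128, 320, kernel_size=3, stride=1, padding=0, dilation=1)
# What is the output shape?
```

Input: (2, 128, 72, 72) -> Output: (2, 320, 70, 70)

Answer: (2, 320, 70, 70)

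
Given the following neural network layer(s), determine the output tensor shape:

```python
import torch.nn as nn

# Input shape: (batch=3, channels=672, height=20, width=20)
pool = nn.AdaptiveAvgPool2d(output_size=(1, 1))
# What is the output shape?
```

Input: (3, 672, 20, 20) -> Output: (3, 672, 1, 1)

Answer: (3, 672, 1, 1)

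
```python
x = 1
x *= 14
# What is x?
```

Trace:
`x = 1` → x = 1
`x *= 14` → x = 14
So x = 14

Answer: 14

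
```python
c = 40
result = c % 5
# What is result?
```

Trace:
`c = 40` → c = 40
`result = c % 5` → result = 0
So result = 0

Answer: 0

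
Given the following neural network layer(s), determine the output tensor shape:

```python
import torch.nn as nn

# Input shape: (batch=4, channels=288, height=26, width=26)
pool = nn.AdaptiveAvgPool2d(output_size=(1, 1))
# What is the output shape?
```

Input: (4, 288, 26, 26) -> Output: (4, 288, 1, 1)

Answer: (4, 288, 1, 1)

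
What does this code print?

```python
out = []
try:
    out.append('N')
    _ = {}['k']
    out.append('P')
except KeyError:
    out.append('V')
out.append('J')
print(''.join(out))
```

Execution trace: 'N' (try body) → 'V' (except KeyError) → 'J' (after the try/except). Output: NVJ

Answer: NVJ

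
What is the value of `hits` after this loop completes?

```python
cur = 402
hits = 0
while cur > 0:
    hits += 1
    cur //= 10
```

Count digits by repeated division by 10
`hits` takes the values: 0 → 1 → 2 → 3

Answer: 3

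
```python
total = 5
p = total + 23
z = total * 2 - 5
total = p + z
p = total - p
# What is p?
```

Trace:
`total = 5` → total = 5
`p = total + 23` → p = 28
`z = total * 2 - 5` → z = 5
`total = p + z` → total = 33
`p = total - p` → p = 5
So p = 5

Answer: 5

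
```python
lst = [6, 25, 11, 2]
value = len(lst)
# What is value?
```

Trace:
`lst = [6, 25, 11, 2]` → lst = [6, 25, 11, 2]
`value = len(lst)` → value = 4
So value = 4

Answer: 4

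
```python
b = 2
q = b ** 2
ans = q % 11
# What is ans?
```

Trace:
`b = 2` → b = 2
`q = b ** 2` → q = 4
`ans = q % 11` → ans = 4
So ans = 4

Answer: 4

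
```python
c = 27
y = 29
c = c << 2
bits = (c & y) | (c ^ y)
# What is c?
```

Trace:
`c = 27` → c = 27
`y = 29` → y = 29
`c = c << 2` → c = 108
`bits = (c & y) | (c ^ y)` → bits = 125
So c = 108

Answer: 108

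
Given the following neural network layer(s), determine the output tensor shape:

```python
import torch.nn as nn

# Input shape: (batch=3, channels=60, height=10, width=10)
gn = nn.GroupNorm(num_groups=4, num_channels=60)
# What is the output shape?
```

Input: (3, 60, 10, 10) -> Output: (3, 60, 10, 10)

Answer: (3, 60, 10, 10)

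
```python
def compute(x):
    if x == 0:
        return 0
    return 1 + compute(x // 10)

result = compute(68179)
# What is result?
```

Count of digits of 68179: 5

Answer: 5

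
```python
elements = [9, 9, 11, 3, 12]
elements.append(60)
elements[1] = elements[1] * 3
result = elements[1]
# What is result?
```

Trace:
`elements = [9, 9, 11, 3, 12]` → elements = [9, 9, 11, 3, 12]
`elements.append(60)` → elements = [9, 9, 11, 3, 12, 60]
`elements[1] = elements[1] * 3` → elements = [9, 27, 11, 3, 12, 60]
`result = elements[1]` → result = 27
So result = 27

Answer: 27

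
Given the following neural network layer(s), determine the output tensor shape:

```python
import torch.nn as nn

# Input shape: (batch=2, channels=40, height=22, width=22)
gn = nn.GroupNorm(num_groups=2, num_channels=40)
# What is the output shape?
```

Input: (2, 40, 22, 22) -> Output: (2, 40, 22, 22)

Answer: (2, 40, 22, 22)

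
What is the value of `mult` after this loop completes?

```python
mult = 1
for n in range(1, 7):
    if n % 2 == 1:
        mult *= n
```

Product of odd numbers 1 to 6
`mult` takes the values: 1 → 3 → 15

Answer: 15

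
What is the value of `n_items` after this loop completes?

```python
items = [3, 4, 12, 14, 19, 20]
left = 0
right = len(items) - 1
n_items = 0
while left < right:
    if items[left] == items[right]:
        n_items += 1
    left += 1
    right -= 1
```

Count matching pairs from ends
`n_items` takes the values: 0

Answer: 0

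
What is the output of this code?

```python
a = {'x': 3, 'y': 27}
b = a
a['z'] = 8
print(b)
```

Key concept: dict aliasing.
Step by step:
`a = {'x': 3, 'y': 27}` → a = {'x': 3, 'y': 27}
`b = a` → b = {'x': 3, 'y': 27} (same object as a)
`a['z'] = 8` → a = {'x': 3, 'y': 27, 'z': 8} (same object as b); b = {'x': 3, 'y': 27, 'z': 8} (same object as a)
`print(b)` → prints {'x': 3, 'y': 27, 'z': 8}

Answer: {'x': 3, 'y': 27, 'z': 8}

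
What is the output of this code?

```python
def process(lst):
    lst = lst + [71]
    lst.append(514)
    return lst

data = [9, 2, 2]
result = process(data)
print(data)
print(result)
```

Key concept: rebinding parameter vs mutation.
Step by step:
`data = [9, 2, 2]` → data = [9, 2, 2]
`result = process(data)` → result = [9, 2, 2, 71, 514]
`print(data)` → prints [9, 2, 2]
`print(result)` → prints [9, 2, 2, 71, 514]

Answer:
[9, 2, 2]
[9, 2, 2, 71, 514]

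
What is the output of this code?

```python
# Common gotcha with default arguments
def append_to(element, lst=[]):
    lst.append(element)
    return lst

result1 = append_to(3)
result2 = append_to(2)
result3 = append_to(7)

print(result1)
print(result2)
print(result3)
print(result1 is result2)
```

Key concept: mutable default argument gotcha.
Step by step:
`result1 = append_to(3)` → result1 = [3]
`result2 = append_to(2)` → result1 = [3, 2] (same object as result2); result2 = [3, 2] (same object as result1)
`result3 = append_to(7)` → result1 = [3, 2, 7] (same object as result2, result3); result2 = [3, 2, 7] (same object as result1, result3); result3 = [3, 2, 7] (same object as result1, result2)
`print(result1)` → prints [3, 2, 7]
`print(result2)` → prints [3, 2, 7]
`print(result3)` → prints [3, 2, 7]
`print(result1 is result2)` → prints True

Answer:
[3, 2, 7]
[3, 2, 7]
[3, 2, 7]
True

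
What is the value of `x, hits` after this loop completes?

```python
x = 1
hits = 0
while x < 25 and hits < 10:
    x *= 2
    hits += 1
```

Double until >= 25 or 10 iterations
`x, hits` takes the values: (1, 0) → (2, 0) → (2, 1) → (4, 1) → (4, 2) → (8, 2) → (8, 3) → (16, 3) → (16, 4) → (32, 4) → (32, 5)

Answer: 32, 5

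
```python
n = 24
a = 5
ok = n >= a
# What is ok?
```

Trace:
`n = 24` → n = 24
`a = 5` → a = 5
`ok = n >= a` → ok = True
So ok = True

Answer: True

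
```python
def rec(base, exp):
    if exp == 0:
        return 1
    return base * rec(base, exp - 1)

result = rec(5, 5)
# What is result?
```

rec(5, 5) = 5 * 5 * 5 * 5 * 5 = 3125

Answer: 3125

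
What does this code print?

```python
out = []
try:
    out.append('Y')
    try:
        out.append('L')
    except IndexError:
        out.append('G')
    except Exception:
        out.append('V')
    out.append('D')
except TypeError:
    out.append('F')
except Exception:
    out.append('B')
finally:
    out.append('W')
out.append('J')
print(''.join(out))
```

Execution trace: 'Y' (try body) → 'L' (inner try body, no exception) → 'D' (try body, no exception) → 'W' (finally) → 'J' (after the try/except). Output: YLDWJ

Answer: YLDWJ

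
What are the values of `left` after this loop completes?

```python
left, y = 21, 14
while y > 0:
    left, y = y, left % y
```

GCD of 21 and 14
`left` takes the values: 21 → 14 → 7

Answer: 7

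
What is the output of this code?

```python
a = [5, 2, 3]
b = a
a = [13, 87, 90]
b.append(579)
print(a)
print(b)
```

Key concept: rebinding vs mutation: a is rebound to a new list, b still points at the original.
Step by step:
`a = [5, 2, 3]` → a = [5, 2, 3]
`b = a` → b = [5, 2, 3] (same object as a)
`a = [13, 87, 90]` → a = [13, 87, 90]
`b.append(579)` → b = [5, 2, 3, 579]
`print(a)` → prints [13, 87, 90]
`print(b)` → prints [5, 2, 3, 579]

Answer:
[13, 87, 90]
[5, 2, 3, 579]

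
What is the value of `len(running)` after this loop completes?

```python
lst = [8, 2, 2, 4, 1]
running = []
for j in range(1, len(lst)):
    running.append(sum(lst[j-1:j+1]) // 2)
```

Number of 2-element averages
`running` takes the values: [] → [5] → [5, 2] → [5, 2, 3] → [5, 2, 3, 2]
So `len(running)` = 4

Answer: 4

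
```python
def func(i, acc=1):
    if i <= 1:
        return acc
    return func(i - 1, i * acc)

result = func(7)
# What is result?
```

Accumulator trace (n, acc): (7, 1) -> (6, 7) -> (5, 42) -> (4, 210) -> (3, 840) -> (2, 2520) -> (1, 5040) -> return 5040

Answer: 5040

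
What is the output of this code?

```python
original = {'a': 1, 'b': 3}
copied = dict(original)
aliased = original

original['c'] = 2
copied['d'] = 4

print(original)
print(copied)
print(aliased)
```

Key concept: dict() creates copy, assignment creates alias.
Step by step:
`original = {'a': 1, 'b': 3}` → original = {'a': 1, 'b': 3}
`copied = dict(original)` → copied = {'a': 1, 'b': 3}
`aliased = original` → aliased = {'a': 1, 'b': 3} (same object as original)
`original['c'] = 2` → original = {'a': 1, 'b': 3, 'c': 2} (same object as aliased); aliased = {'a': 1, 'b': 3, 'c': 2} (same object as original)
`copied['d'] = 4` → copied = {'a': 1, 'b': 3, 'd': 4}
`print(original)` → prints {'a': 1, 'b': 3, 'c': 2}
`print(copied)` → prints {'a': 1, 'b': 3, 'd': 4}
`print(aliased)` → prints {'a': 1, 'b': 3, 'c': 2}

Answer:
{'a': 1, 'b': 3, 'c': 2}
{'a': 1, 'b': 3, 'd': 4}
{'a': 1, 'b': 3, 'c': 2}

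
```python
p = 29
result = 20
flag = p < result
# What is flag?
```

Trace:
`p = 29` → p = 29
`result = 20` → result = 20
`flag = p < result` → flag = False
So flag = False

Answer: False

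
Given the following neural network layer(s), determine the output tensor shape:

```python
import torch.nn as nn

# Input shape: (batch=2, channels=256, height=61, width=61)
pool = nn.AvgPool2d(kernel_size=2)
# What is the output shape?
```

Input: (2, 256, 61, 61) -> Output: (2, 256, 30, 30)

Answer: (2, 256, 30, 30)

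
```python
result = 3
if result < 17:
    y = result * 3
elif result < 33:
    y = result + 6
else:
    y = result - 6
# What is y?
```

Trace:
`result = 3` → result = 3
`if result < 17: ...` → result < 17 is True → y = 9
So y = 9

Answer: 9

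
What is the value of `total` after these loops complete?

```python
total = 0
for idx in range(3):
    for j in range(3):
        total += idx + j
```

Sum of all idx+j for idx,j in 3x3
`total` takes the values: 0 → 1 → 3 → 4 → 6 → 9 → 11 → 14 → 18

Answer: 18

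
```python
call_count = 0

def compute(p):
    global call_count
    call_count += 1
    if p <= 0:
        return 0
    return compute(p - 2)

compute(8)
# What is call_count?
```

Linear recursion stepping by 2: 5 calls from p=8 down to ≤0.

Answer: 5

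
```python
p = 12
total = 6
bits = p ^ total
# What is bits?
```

Trace:
`p = 12` → p = 12
`total = 6` → total = 6
`bits = p ^ total` → bits = 10
So bits = 10

Answer: 10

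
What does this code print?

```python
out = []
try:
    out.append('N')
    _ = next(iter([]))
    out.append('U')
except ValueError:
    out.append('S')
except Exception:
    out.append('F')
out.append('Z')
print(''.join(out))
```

Execution trace: 'N' (try body) → 'F' (except Exception) → 'Z' (after the try/except). Output: NFZ

Answer: NFZ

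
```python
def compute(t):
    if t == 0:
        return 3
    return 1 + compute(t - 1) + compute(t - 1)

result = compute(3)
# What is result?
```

compute(t) = 1 + 2·compute(t-1), compute(0)=3. Closed form: (3+1)·2^3 - 1 = 31.

Answer: 31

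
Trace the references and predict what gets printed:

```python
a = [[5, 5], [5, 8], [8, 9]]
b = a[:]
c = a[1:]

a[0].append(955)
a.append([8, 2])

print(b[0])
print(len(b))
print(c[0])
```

Key concept: slice with nested mutation.
Step by step:
`a = [[5, 5], [5, 8], [8, 9]]` → a = [[5, 5], [5, 8], [8, 9]]
`b = a[:]` → b = [[5, 5], [5, 8], [8, 9]]
`c = a[1:]` → c = [[5, 8], [8, 9]]
`a[0].append(955)` → a = [[5, 5, 955], [5, 8], [8, 9]]; b = [[5, 5, 955], [5, 8], [8, 9]]
`a.append([8, 2])` → a = [[5, 5, 955], [5, 8], [8, 9], [8, 2]]
`print(b[0])` → prints [5, 5, 955]
`print(len(b))` → prints 3
`print(c[0])` → prints [5, 8]

Answer:
[5, 5, 955]
3
[5, 8]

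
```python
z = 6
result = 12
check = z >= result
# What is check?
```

Trace:
`z = 6` → z = 6
`result = 12` → result = 12
`check = z >= result` → check = False
So check = False

Answer: False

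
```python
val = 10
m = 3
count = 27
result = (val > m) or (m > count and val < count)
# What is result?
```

Trace:
`val = 10` → val = 10
`m = 3` → m = 3
`count = 27` → count = 27
`result = (val > m) or (m > count and val < count)` → result = True
So result = True

Answer: True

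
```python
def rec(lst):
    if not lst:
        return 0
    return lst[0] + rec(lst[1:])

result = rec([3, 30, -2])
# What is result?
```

3 + 30 + (-2) + 0 = 31

Answer: 31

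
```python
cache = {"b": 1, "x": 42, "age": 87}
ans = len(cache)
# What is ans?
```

Trace:
`cache = {"b": 1, "x": 42, "age": 87}` → cache = {'b': 1, 'x': 42, 'age': 87}
`ans = len(cache)` → ans = 3
So ans = 3

Answer: 3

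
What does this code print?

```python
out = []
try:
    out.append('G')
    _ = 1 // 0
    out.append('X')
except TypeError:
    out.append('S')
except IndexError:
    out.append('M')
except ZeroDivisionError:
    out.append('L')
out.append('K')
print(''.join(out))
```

Execution trace: 'G' (try body) → 'L' (except ZeroDivisionError) → 'K' (after the try/except). Output: GLK

Answer: GLK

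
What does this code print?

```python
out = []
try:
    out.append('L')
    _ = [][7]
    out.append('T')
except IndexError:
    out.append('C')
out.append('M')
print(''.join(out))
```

Execution trace: 'L' (try body) → 'C' (except IndexError) → 'M' (after the try/except). Output: LCM

Answer: LCM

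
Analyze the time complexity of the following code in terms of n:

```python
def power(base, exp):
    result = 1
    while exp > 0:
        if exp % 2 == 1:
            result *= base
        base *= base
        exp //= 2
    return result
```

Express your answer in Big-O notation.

This is Exponentiation by squaring. Time complexity: O(log n).

Answer: O(log n)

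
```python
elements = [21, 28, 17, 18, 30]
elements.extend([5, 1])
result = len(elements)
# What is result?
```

Trace:
`elements = [21, 28, 17, 18, 30]` → elements = [21, 28, 17, 18, 30]
`elements.extend([5, 1])` → elements = [21, 28, 17, 18, 30, 5, 1]
`result = len(elements)` → result = 7
So result = 7

Answer: 7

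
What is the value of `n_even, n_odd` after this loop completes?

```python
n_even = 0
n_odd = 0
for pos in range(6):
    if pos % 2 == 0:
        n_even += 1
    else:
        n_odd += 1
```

Count evens and odds in range(6)
`n_even, n_odd` takes the values: (0, 0) → (1, 0) → (1, 1) → (2, 1) → (2, 2) → (3, 2) → (3, 3)

Answer: 3, 3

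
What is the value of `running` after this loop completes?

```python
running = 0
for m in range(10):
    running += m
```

Sum of 0 to 9 = 45
`running` takes the values: 0 → 1 → 3 → 6 → 10 → 15 → 21 → 28 → 36 → 45

Answer: 45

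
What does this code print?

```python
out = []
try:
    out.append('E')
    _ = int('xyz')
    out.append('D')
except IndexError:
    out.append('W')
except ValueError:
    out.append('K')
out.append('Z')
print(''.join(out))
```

Execution trace: 'E' (try body) → 'K' (except ValueError) → 'Z' (after the try/except). Output: EKZ

Answer: EKZ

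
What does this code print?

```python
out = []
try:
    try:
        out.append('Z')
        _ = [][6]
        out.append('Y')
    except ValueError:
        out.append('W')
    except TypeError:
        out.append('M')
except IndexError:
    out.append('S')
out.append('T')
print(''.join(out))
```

Execution trace: 'Z' (try body) → 'S' (outer except IndexError) → 'T' (after the try/except). Output: ZST

Answer: ZST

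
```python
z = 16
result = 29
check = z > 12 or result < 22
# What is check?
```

Trace:
`z = 16` → z = 16
`result = 29` → result = 29
`check = z > 12 or result < 22` → check = True
So check = True

Answer: True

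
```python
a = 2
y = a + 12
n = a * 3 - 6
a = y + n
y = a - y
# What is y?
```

Trace:
`a = 2` → a = 2
`y = a + 12` → y = 14
`n = a * 3 - 6` → n = 0
`a = y + n` → a = 14
`y = a - y` → y = 0
So y = 0

Answer: 0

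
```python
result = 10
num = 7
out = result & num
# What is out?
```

Trace:
`result = 10` → result = 10
`num = 7` → num = 7
`out = result & num` → out = 2
So out = 2

Answer: 2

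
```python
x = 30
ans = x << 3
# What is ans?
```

Trace:
`x = 30` → x = 30
`ans = x << 3` → ans = 240
So ans = 240

Answer: 240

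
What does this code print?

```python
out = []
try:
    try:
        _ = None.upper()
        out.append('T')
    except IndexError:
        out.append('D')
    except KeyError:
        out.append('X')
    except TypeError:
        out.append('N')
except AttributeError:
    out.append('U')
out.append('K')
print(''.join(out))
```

Execution trace: 'U' (outer except AttributeError) → 'K' (after the try/except). Output: UK

Answer: UK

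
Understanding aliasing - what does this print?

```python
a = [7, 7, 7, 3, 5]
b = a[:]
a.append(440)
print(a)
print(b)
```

Key concept: slice [:] creates copy.
Step by step:
`a = [7, 7, 7, 3, 5]` → a = [7, 7, 7, 3, 5]
`b = a[:]` → b = [7, 7, 7, 3, 5]
`a.append(440)` → a = [7, 7, 7, 3, 5, 440]
`print(a)` → prints [7, 7, 7, 3, 5, 440]
`print(b)` → prints [7, 7, 7, 3, 5]

Answer:
[7, 7, 7, 3, 5, 440]
[7, 7, 7, 3, 5]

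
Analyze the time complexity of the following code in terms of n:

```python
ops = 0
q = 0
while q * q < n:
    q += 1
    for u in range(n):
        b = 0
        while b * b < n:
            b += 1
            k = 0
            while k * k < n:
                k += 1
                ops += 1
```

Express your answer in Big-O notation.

Each loop level contributes: √n × n × √n × √n. Multiplying the contributions gives O(n^2√n).

Answer: O(n^2√n)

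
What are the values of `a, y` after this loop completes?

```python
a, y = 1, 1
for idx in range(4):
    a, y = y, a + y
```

Fibonacci: after 4 iterations
`a, y` takes the values: (1, 1) → (1, 2) → (2, 3) → (3, 5) → (5, 8)

Answer: 5, 8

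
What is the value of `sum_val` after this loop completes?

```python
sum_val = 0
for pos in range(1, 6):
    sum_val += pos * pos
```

Sum of squares 1² to 5² = 55
`sum_val` takes the values: 0 → 1 → 5 → 14 → 30 → 55

Answer: 55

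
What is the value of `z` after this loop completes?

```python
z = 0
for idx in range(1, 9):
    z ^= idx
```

XOR of 1 to 8
`z` takes the values: 0 → 1 → 3 → 0 → 4 → 1 → 7 → 0 → 8

Answer: 8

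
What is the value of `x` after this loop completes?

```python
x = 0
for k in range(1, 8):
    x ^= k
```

XOR of 1 to 7
`x` takes the values: 0 → 1 → 3 → 0 → 4 → 1 → 7 → 0

Answer: 0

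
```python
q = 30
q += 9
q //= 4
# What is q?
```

Trace:
`q = 30` → q = 30
`q += 9` → q = 39
`q //= 4` → q = 9
So q = 9

Answer: 9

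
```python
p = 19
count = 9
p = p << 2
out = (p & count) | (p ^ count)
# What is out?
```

Trace:
`p = 19` → p = 19
`count = 9` → count = 9
`p = p << 2` → p = 76
`out = (p & count) | (p ^ count)` → out = 77
So out = 77

Answer: 77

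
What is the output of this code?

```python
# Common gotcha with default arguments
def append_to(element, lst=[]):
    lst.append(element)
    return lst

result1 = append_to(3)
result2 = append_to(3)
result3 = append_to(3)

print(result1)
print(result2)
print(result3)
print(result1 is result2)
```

Key concept: mutable default argument gotcha.
Step by step:
`result1 = append_to(3)` → result1 = [3]
`result2 = append_to(3)` → result1 = [3, 3] (same object as result2); result2 = [3, 3] (same object as result1)
`result3 = append_to(3)` → result1 = [3, 3, 3] (same object as result2, result3); result2 = [3, 3, 3] (same object as result1, result3); result3 = [3, 3, 3] (same object as result1, result2)
`print(result1)` → prints [3, 3, 3]
`print(result2)` → prints [3, 3, 3]
`print(result3)` → prints [3, 3, 3]
`print(result1 is result2)` → prints True

Answer:
[3, 3, 3]
[3, 3, 3]
[3, 3, 3]
True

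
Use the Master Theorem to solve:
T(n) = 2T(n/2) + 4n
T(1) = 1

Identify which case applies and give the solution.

a=2, b=2, f(n)=4n. log_2(2) = 1. Since c=1 = 1, Case 2 applies: T(n) = Θ(n^log_b(a) · log n) = O(n log n).

Answer: O(n log n) - Case 2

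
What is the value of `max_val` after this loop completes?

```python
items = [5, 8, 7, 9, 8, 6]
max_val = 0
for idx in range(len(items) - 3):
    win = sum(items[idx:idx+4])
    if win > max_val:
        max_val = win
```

Max sum of 4-element window in [5, 8, 7, 9, 8, 6]
`max_val` takes the values: 0 → 29 → 32

Answer: 32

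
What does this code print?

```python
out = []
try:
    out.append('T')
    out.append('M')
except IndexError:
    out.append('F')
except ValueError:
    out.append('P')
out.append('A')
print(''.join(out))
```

Execution trace: 'T' (try body) → 'M' (try body, no exception) → 'A' (after the try/except). Output: TMA

Answer: TMA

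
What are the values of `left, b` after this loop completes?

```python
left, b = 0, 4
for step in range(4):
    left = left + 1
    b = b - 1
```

left goes 0→4, b goes 4→0
`left, b` takes the values: (0, 4) → (1, 4) → (1, 3) → (2, 3) → (2, 2) → (3, 2) → (3, 1) → (4, 1) → (4, 0)

Answer: 4, 0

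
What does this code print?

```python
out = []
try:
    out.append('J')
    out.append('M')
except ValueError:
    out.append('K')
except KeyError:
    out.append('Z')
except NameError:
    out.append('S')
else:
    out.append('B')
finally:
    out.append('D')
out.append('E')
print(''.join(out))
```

Execution trace: 'J' (try body) → 'M' (try body, no exception) → 'B' (else) → 'D' (finally) → 'E' (after the try/except). Output: JMBDE

Answer: JMBDE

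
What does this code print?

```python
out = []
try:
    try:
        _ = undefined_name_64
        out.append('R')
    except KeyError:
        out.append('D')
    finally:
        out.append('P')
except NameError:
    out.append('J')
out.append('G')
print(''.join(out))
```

Execution trace: 'P' (finally) → 'J' (outer except NameError) → 'G' (after the try/except). Output: PJG

Answer: PJG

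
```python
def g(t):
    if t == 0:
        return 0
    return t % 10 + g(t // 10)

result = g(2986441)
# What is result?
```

Sum of digits of 2986441: 1 + 4 + 4 + 6 + 8 + 9 + 2 = 34

Answer: 34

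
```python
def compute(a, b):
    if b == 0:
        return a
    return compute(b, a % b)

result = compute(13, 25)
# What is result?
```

compute(13, 25) -> compute(25, 13) -> compute(13, 12) -> compute(12, 1) -> compute(1, 0) -> 1

Answer: 1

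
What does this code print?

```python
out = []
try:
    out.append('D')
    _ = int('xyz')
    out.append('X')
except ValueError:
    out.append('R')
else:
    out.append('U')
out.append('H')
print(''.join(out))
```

Execution trace: 'D' (try body) → 'R' (except ValueError) → 'H' (after the try/except). Output: DRH

Answer: DRH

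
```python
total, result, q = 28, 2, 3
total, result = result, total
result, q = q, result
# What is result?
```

Trace:
`total, result, q = 28, 2, 3` → total = 28; result = 2; q = 3
`total, result = result, total` → total = 2; result = 28
`result, q = q, result` → result = 3; q = 28
So result = 3

Answer: 3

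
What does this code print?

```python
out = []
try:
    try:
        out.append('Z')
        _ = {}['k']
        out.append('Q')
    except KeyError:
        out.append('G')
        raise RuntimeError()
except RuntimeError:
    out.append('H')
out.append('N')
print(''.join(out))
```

Execution trace: 'Z' (inner try body) → 'G' (inner except KeyError) → 'H' (outer except RuntimeError) → 'N' (after the try/except). Output: ZGHN

Answer: ZGHN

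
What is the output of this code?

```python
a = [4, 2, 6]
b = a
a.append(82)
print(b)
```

Key concept: basic list aliasing.
Step by step:
`a = [4, 2, 6]` → a = [4, 2, 6]
`b = a` → b = [4, 2, 6] (same object as a)
`a.append(82)` → a = [4, 2, 6, 82] (same object as b); b = [4, 2, 6, 82] (same object as a)
`print(b)` → prints [4, 2, 6, 82]

Answer: [4, 2, 6, 82]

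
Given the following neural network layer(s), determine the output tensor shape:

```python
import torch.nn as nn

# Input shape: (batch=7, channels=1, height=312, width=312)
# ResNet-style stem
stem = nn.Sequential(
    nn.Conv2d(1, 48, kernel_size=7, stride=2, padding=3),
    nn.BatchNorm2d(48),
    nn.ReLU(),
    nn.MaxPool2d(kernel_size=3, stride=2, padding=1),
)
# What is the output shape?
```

Input: (7, 1, 312, 312) -> after Conv2d 7x7 stride=2: (7, 48, 156, 156) -> Output: (7, 48, 78, 78)

Answer: (7, 48, 78, 78)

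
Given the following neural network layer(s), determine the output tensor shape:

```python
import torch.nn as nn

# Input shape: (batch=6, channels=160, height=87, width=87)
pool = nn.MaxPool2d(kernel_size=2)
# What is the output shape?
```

Input: (6, 160, 87, 87) -> Output: (6, 160, 43, 43)

Answer: (6, 160, 43, 43)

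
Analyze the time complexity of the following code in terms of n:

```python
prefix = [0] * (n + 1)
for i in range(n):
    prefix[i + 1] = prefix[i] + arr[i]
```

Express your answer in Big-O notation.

This is Prefix sum computation. Time complexity: O(n).

Answer: O(n)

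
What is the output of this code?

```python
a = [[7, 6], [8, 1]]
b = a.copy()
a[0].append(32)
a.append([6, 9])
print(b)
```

Key concept: shallow copy with nested lists.
Step by step:
`a = [[7, 6], [8, 1]]` → a = [[7, 6], [8, 1]]
`b = a.copy()` → b = [[7, 6], [8, 1]]
`a[0].append(32)` → a = [[7, 6, 32], [8, 1]]; b = [[7, 6, 32], [8, 1]]
`a.append([6, 9])` → a = [[7, 6, 32], [8, 1], [6, 9]]
`print(b)` → prints [[7, 6, 32], [8, 1]]

Answer: [[7, 6, 32], [8, 1]]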